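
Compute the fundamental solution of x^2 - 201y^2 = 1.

(x, y) = (515095, 36332)

First expand sqrt(201) as a continued fraction. With x_i = (sqrt(201) + m_i)/d_i and (m_0, d_0) = (0, 1): a_0 = floor(sqrt(201)) = 14, since 14^2 = 196 <= 201 < 225 = 15^2.
Iterate m_{i+1} = d_i*a_i - m_i, d_{i+1} = (201 - m_{i+1}^2)/d_i, a_{i+1} = floor((a_0 + m_{i+1})/d_{i+1}):
  m_1 = 1*14 - 0 = 14, d_1 = (201 - 14^2)/1 = 5/1 = 5, a_1 = floor((14 + 14)/5) = 5.
  m_2 = 5*5 - 14 = 11, d_2 = (201 - 11^2)/5 = 80/5 = 16, a_2 = floor((14 + 11)/16) = 1.
  m_3 = 16*1 - 11 = 5, d_3 = (201 - 5^2)/16 = 176/16 = 11, a_3 = floor((14 + 5)/11) = 1.
  m_4 = 11*1 - 5 = 6, d_4 = (201 - 6^2)/11 = 165/11 = 15, a_4 = floor((14 + 6)/15) = 1.
  m_5 = 15*1 - 6 = 9, d_5 = (201 - 9^2)/15 = 120/15 = 8, a_5 = floor((14 + 9)/8) = 2.
  m_6 = 8*2 - 9 = 7, d_6 = (201 - 7^2)/8 = 152/8 = 19, a_6 = floor((14 + 7)/19) = 1.
  m_7 = 19*1 - 7 = 12, d_7 = (201 - 12^2)/19 = 57/19 = 3, a_7 = floor((14 + 12)/3) = 8.
  m_8 = 3*8 - 12 = 12, d_8 = (201 - 12^2)/3 = 57/3 = 19, a_8 = floor((14 + 12)/19) = 1.
  m_9 = 19*1 - 12 = 7, d_9 = (201 - 7^2)/19 = 152/19 = 8, a_9 = floor((14 + 7)/8) = 2.
  m_10 = 8*2 - 7 = 9, d_10 = (201 - 9^2)/8 = 120/8 = 15, a_10 = floor((14 + 9)/15) = 1.
  m_11 = 15*1 - 9 = 6, d_11 = (201 - 6^2)/15 = 165/15 = 11, a_11 = floor((14 + 6)/11) = 1.
  m_12 = 11*1 - 6 = 5, d_12 = (201 - 5^2)/11 = 176/11 = 16, a_12 = floor((14 + 5)/16) = 1.
  m_13 = 16*1 - 5 = 11, d_13 = (201 - 11^2)/16 = 80/16 = 5, a_13 = floor((14 + 11)/5) = 5.
  m_14 = 5*5 - 11 = 14, d_14 = (201 - 14^2)/5 = 5/5 = 1, a_14 = floor((14 + 14)/1) = 28.
  m_15 = 1*28 - 14 = 14, d_15 = (201 - 14^2)/1 = 5/1 = 5: (m_15, d_15) = (m_1, d_1) = (14, 5), so from here the quotients repeat a_1, ..., a_14; the period length is 14.
So sqrt(201) = [14; (5, 1, 1, 1, 2, 1, 8, 1, 2, 1, 1, 1, 5, 28)] with period length k = 14.
k is even, so the fundamental solution of x^2 - 201y^2 = 1 is (p_{k-1}, q_{k-1}) = (p_13, q_13); compute convergents through index 13.
Convergents (p_i = a_i*p_{i-1} + p_{i-2}, q_i = a_i*q_{i-1} + q_{i-2} with p_{-2}=0, p_{-1}=1, q_{-2}=1, q_{-1}=0):
  i=0: a_0=14, p_0 = 14*1 + 0 = 14, q_0 = 14*0 + 1 = 1.
  i=1: a_1=5, p_1 = 5*14 + 1 = 71, q_1 = 5*1 + 0 = 5.
  i=2: a_2=1, p_2 = 1*71 + 14 = 85, q_2 = 1*5 + 1 = 6.
  i=3: a_3=1, p_3 = 1*85 + 71 = 156, q_3 = 1*6 + 5 = 11.
  i=4: a_4=1, p_4 = 1*156 + 85 = 241, q_4 = 1*11 + 6 = 17.
  i=5: a_5=2, p_5 = 2*241 + 156 = 638, q_5 = 2*17 + 11 = 45.
  i=6: a_6=1, p_6 = 1*638 + 241 = 879, q_6 = 1*45 + 17 = 62.
  i=7: a_7=8, p_7 = 8*879 + 638 = 7670, q_7 = 8*62 + 45 = 541.
  i=8: a_8=1, p_8 = 1*7670 + 879 = 8549, q_8 = 1*541 + 62 = 603.
  i=9: a_9=2, p_9 = 2*8549 + 7670 = 24768, q_9 = 2*603 + 541 = 1747.
  i=10: a_10=1, p_10 = 1*24768 + 8549 = 33317, q_10 = 1*1747 + 603 = 2350.
  i=11: a_11=1, p_11 = 1*33317 + 24768 = 58085, q_11 = 1*2350 + 1747 = 4097.
  i=12: a_12=1, p_12 = 1*58085 + 33317 = 91402, q_12 = 1*4097 + 2350 = 6447.
  i=13: a_13=5, p_13 = 5*91402 + 58085 = 515095, q_13 = 5*6447 + 4097 = 36332.
Check: 515095^2 - 201*36332^2 = 265322859025 - 265322859024 = 1, so (x, y) = (515095, 36332) solves the equation, and by the theorem it is the least positive solution.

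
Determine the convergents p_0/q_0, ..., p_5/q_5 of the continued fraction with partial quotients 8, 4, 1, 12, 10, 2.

8/1, 33/4, 41/5, 525/64, 5291/645, 11107/1354

Using the convergent recurrence p_i = a_i*p_{i-1} + p_{i-2}, q_i = a_i*q_{i-1} + q_{i-2} with p_{-2}=0, p_{-1}=1, q_{-2}=1, q_{-1}=0:
  i=0: a_0=8, p_0 = 8*1 + 0 = 8, q_0 = 8*0 + 1 = 1.
  i=1: a_1=4, p_1 = 4*8 + 1 = 33, q_1 = 4*1 + 0 = 4.
  i=2: a_2=1, p_2 = 1*33 + 8 = 41, q_2 = 1*4 + 1 = 5.
  i=3: a_3=12, p_3 = 12*41 + 33 = 525, q_3 = 12*5 + 4 = 64.
  i=4: a_4=10, p_4 = 10*525 + 41 = 5291, q_4 = 10*64 + 5 = 645.
  i=5: a_5=2, p_5 = 2*5291 + 525 = 11107, q_5 = 2*645 + 64 = 1354.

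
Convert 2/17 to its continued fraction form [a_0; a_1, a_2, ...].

Run the Euclidean algorithm on 2 and 17; the successive quotients are the partial quotients a_0, a_1, ... (each step inverts the fractional part left over by the previous one):
  2 = 0*17 + 2, so a_0 = 0.
  17 = 8*2 + 1, so a_1 = 8.
  2 = 2*1 + 0, so a_2 = 2.
The remainder reaches 0 after 3 divisions, so the expansion has 3 partial quotients, read off in order.

[0; 8, 2]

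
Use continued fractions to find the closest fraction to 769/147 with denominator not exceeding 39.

Expand x = 769/147 as a continued fraction with the Euclidean algorithm:
  769 = 5*147 + 34, so a_0 = 5.
  147 = 4*34 + 11, so a_1 = 4.
  34 = 3*11 + 1, so a_2 = 3.
  11 = 11*1 + 0, so a_3 = 11.
so x = [5; 4, 3, 11].
Convergents (p_i = a_i*p_{i-1} + p_{i-2}, q_i = a_i*q_{i-1} + q_{i-2} with p_{-2}=0, p_{-1}=1, q_{-2}=1, q_{-1}=0), until the denominator exceeds 39:
  i=0: a_0=5, p_0 = 5*1 + 0 = 5, q_0 = 5*0 + 1 = 1.
  i=1: a_1=4, p_1 = 4*5 + 1 = 21, q_1 = 4*1 + 0 = 4.
  i=2: a_2=3, p_2 = 3*21 + 5 = 68, q_2 = 3*4 + 1 = 13.
  i=3: a_3=11, p_3 = 11*68 + 21 = 769, q_3 = 11*13 + 4 = 147.
q_3 = 147 > 39, so the last convergent with denominator <= 39 is p_2/q_2 = 68/13.
The closest fraction with denominator <= 39 is either p_2/q_2 or the intermediate fraction (k*p_2 + p_1)/(k*q_2 + q_1) with the largest k >= 1 whose denominator stays <= 39; these approach x as k grows, and every other convergent or intermediate fraction in range is farther away.
Largest k: floor((39 - q_1)/q_2) = floor((39 - 4)/13) = 2.
That gives (2*68 + 21)/(2*13 + 4) = 157/30.
Compare the errors: |x - 68/13| = |769*13 - 68*147|/(147*13) = 1/1911, and |x - 157/30| = |769*30 - 157*147|/(147*30) = 9/4410.
Cross-multiplying, 1*4410 = 4410 < 17199 = 9*1911, so 1/1911 is smaller: the convergent 68/13 is closer to x than 157/30.

68/13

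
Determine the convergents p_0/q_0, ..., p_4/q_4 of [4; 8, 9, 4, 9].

4/1, 33/8, 301/73, 1237/300, 11434/2773

Using the convergent recurrence p_i = a_i*p_{i-1} + p_{i-2}, q_i = a_i*q_{i-1} + q_{i-2} with p_{-2}=0, p_{-1}=1, q_{-2}=1, q_{-1}=0:
  i=0: a_0=4, p_0 = 4*1 + 0 = 4, q_0 = 4*0 + 1 = 1.
  i=1: a_1=8, p_1 = 8*4 + 1 = 33, q_1 = 8*1 + 0 = 8.
  i=2: a_2=9, p_2 = 9*33 + 4 = 301, q_2 = 9*8 + 1 = 73.
  i=3: a_3=4, p_3 = 4*301 + 33 = 1237, q_3 = 4*73 + 8 = 300.
  i=4: a_4=9, p_4 = 9*1237 + 301 = 11434, q_4 = 9*300 + 73 = 2773.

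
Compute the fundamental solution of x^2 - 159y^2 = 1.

First expand sqrt(159) as a continued fraction. With x_i = (sqrt(159) + m_i)/d_i and (m_0, d_0) = (0, 1): a_0 = floor(sqrt(159)) = 12, since 12^2 = 144 <= 159 < 169 = 13^2.
Iterate m_{i+1} = d_i*a_i - m_i, d_{i+1} = (159 - m_{i+1}^2)/d_i, a_{i+1} = floor((a_0 + m_{i+1})/d_{i+1}):
  m_1 = 1*12 - 0 = 12, d_1 = (159 - 12^2)/1 = 15/1 = 15, a_1 = floor((12 + 12)/15) = 1.
  m_2 = 15*1 - 12 = 3, d_2 = (159 - 3^2)/15 = 150/15 = 10, a_2 = floor((12 + 3)/10) = 1.
  m_3 = 10*1 - 3 = 7, d_3 = (159 - 7^2)/10 = 110/10 = 11, a_3 = floor((12 + 7)/11) = 1.
  m_4 = 11*1 - 7 = 4, d_4 = (159 - 4^2)/11 = 143/11 = 13, a_4 = floor((12 + 4)/13) = 1.
  m_5 = 13*1 - 4 = 9, d_5 = (159 - 9^2)/13 = 78/13 = 6, a_5 = floor((12 + 9)/6) = 3.
  m_6 = 6*3 - 9 = 9, d_6 = (159 - 9^2)/6 = 78/6 = 13, a_6 = floor((12 + 9)/13) = 1.
  m_7 = 13*1 - 9 = 4, d_7 = (159 - 4^2)/13 = 143/13 = 11, a_7 = floor((12 + 4)/11) = 1.
  m_8 = 11*1 - 4 = 7, d_8 = (159 - 7^2)/11 = 110/11 = 10, a_8 = floor((12 + 7)/10) = 1.
  m_9 = 10*1 - 7 = 3, d_9 = (159 - 3^2)/10 = 150/10 = 15, a_9 = floor((12 + 3)/15) = 1.
  m_10 = 15*1 - 3 = 12, d_10 = (159 - 12^2)/15 = 15/15 = 1, a_10 = floor((12 + 12)/1) = 24.
  m_11 = 1*24 - 12 = 12, d_11 = (159 - 12^2)/1 = 15/1 = 15: (m_11, d_11) = (m_1, d_1) = (12, 15), so from here the quotients repeat a_1, ..., a_10; the period length is 10.
So sqrt(159) = [12; (1, 1, 1, 1, 3, 1, 1, 1, 1, 24)] with period length k = 10.
k is even, so the fundamental solution of x^2 - 159y^2 = 1 is (p_{k-1}, q_{k-1}) = (p_9, q_9); compute convergents through index 9.
Convergents (p_i = a_i*p_{i-1} + p_{i-2}, q_i = a_i*q_{i-1} + q_{i-2} with p_{-2}=0, p_{-1}=1, q_{-2}=1, q_{-1}=0):
  i=0: a_0=12, p_0 = 12*1 + 0 = 12, q_0 = 12*0 + 1 = 1.
  i=1: a_1=1, p_1 = 1*12 + 1 = 13, q_1 = 1*1 + 0 = 1.
  i=2: a_2=1, p_2 = 1*13 + 12 = 25, q_2 = 1*1 + 1 = 2.
  i=3: a_3=1, p_3 = 1*25 + 13 = 38, q_3 = 1*2 + 1 = 3.
  i=4: a_4=1, p_4 = 1*38 + 25 = 63, q_4 = 1*3 + 2 = 5.
  i=5: a_5=3, p_5 = 3*63 + 38 = 227, q_5 = 3*5 + 3 = 18.
  i=6: a_6=1, p_6 = 1*227 + 63 = 290, q_6 = 1*18 + 5 = 23.
  i=7: a_7=1, p_7 = 1*290 + 227 = 517, q_7 = 1*23 + 18 = 41.
  i=8: a_8=1, p_8 = 1*517 + 290 = 807, q_8 = 1*41 + 23 = 64.
  i=9: a_9=1, p_9 = 1*807 + 517 = 1324, q_9 = 1*64 + 41 = 105.
Check: 1324^2 - 159*105^2 = 1752976 - 1752975 = 1, so (x, y) = (1324, 105) solves the equation, and by the theorem it is the least positive solution.

(x, y) = (1324, 105)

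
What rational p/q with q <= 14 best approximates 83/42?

Expand x = 83/42 as a continued fraction with the Euclidean algorithm:
  83 = 1*42 + 41, so a_0 = 1.
  42 = 1*41 + 1, so a_1 = 1.
  41 = 41*1 + 0, so a_2 = 41.
so x = [1; 1, 41].
Convergents (p_i = a_i*p_{i-1} + p_{i-2}, q_i = a_i*q_{i-1} + q_{i-2} with p_{-2}=0, p_{-1}=1, q_{-2}=1, q_{-1}=0), until the denominator exceeds 14:
  i=0: a_0=1, p_0 = 1*1 + 0 = 1, q_0 = 1*0 + 1 = 1.
  i=1: a_1=1, p_1 = 1*1 + 1 = 2, q_1 = 1*1 + 0 = 1.
  i=2: a_2=41, p_2 = 41*2 + 1 = 83, q_2 = 41*1 + 1 = 42.
q_2 = 42 > 14, so the last convergent with denominator <= 14 is p_1/q_1 = 2/1.
The closest fraction with denominator <= 14 is either p_1/q_1 or the intermediate fraction (k*p_1 + p_0)/(k*q_1 + q_0) with the largest k >= 1 whose denominator stays <= 14; these approach x as k grows, and every other convergent or intermediate fraction in range is farther away.
Largest k: floor((14 - q_0)/q_1) = floor((14 - 1)/1) = 13.
That gives (13*2 + 1)/(13*1 + 1) = 27/14.
Compare the errors: |x - 2/1| = |83*1 - 2*42|/(42*1) = 1/42, and |x - 27/14| = |83*14 - 27*42|/(42*14) = 28/588.
Cross-multiplying, 1*588 = 588 < 1176 = 28*42, so 1/42 is smaller: the convergent 2/1 is closer to x than 27/14.

2/1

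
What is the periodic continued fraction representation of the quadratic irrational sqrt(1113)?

Write x_i = (sqrt(1113) + m_i)/d_i with (m_0, d_0) = (0, 1). a_0 = floor(sqrt(1113)) = 33, since 33^2 = 1089 <= 1113 < 1156 = 34^2.
Iterate m_{i+1} = d_i*a_i - m_i, d_{i+1} = (1113 - m_{i+1}^2)/d_i, a_{i+1} = floor((a_0 + m_{i+1})/d_{i+1}):
  m_1 = 1*33 - 0 = 33, d_1 = (1113 - 33^2)/1 = 24/1 = 24, a_1 = floor((33 + 33)/24) = 2.
  m_2 = 24*2 - 33 = 15, d_2 = (1113 - 15^2)/24 = 888/24 = 37, a_2 = floor((33 + 15)/37) = 1.
  m_3 = 37*1 - 15 = 22, d_3 = (1113 - 22^2)/37 = 629/37 = 17, a_3 = floor((33 + 22)/17) = 3.
  m_4 = 17*3 - 22 = 29, d_4 = (1113 - 29^2)/17 = 272/17 = 16, a_4 = floor((33 + 29)/16) = 3.
  m_5 = 16*3 - 29 = 19, d_5 = (1113 - 19^2)/16 = 752/16 = 47, a_5 = floor((33 + 19)/47) = 1.
  m_6 = 47*1 - 19 = 28, d_6 = (1113 - 28^2)/47 = 329/47 = 7, a_6 = floor((33 + 28)/7) = 8.
  m_7 = 7*8 - 28 = 28, d_7 = (1113 - 28^2)/7 = 329/7 = 47, a_7 = floor((33 + 28)/47) = 1.
  m_8 = 47*1 - 28 = 19, d_8 = (1113 - 19^2)/47 = 752/47 = 16, a_8 = floor((33 + 19)/16) = 3.
  m_9 = 16*3 - 19 = 29, d_9 = (1113 - 29^2)/16 = 272/16 = 17, a_9 = floor((33 + 29)/17) = 3.
  m_10 = 17*3 - 29 = 22, d_10 = (1113 - 22^2)/17 = 629/17 = 37, a_10 = floor((33 + 22)/37) = 1.
  m_11 = 37*1 - 22 = 15, d_11 = (1113 - 15^2)/37 = 888/37 = 24, a_11 = floor((33 + 15)/24) = 2.
  m_12 = 24*2 - 15 = 33, d_12 = (1113 - 33^2)/24 = 24/24 = 1, a_12 = floor((33 + 33)/1) = 66.
  m_13 = 1*66 - 33 = 33, d_13 = (1113 - 33^2)/1 = 24/1 = 24: (m_13, d_13) = (m_1, d_1) = (33, 24), so from here the quotients repeat a_1, ..., a_12; the period length is 12.
Hence the expansion of sqrt(1113) is a_0 = 33 followed by the repeating block 2, 1, 3, 3, 1, 8, 1, 3, 3, 1, 2, 66 (period 12).

[33; (2, 1, 3, 3, 1, 8, 1, 3, 3, 1, 2, 66)]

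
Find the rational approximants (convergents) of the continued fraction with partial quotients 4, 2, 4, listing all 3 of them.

Using the convergent recurrence p_i = a_i*p_{i-1} + p_{i-2}, q_i = a_i*q_{i-1} + q_{i-2} with p_{-2}=0, p_{-1}=1, q_{-2}=1, q_{-1}=0:
  i=0: a_0=4, p_0 = 4*1 + 0 = 4, q_0 = 4*0 + 1 = 1.
  i=1: a_1=2, p_1 = 2*4 + 1 = 9, q_1 = 2*1 + 0 = 2.
  i=2: a_2=4, p_2 = 4*9 + 4 = 40, q_2 = 4*2 + 1 = 9.

4/1, 9/2, 40/9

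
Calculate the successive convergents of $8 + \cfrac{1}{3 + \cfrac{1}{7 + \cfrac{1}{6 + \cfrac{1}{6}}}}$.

Using the convergent recurrence p_i = a_i*p_{i-1} + p_{i-2}, q_i = a_i*q_{i-1} + q_{i-2} with p_{-2}=0, p_{-1}=1, q_{-2}=1, q_{-1}=0:
  i=0: a_0=8, p_0 = 8*1 + 0 = 8, q_0 = 8*0 + 1 = 1.
  i=1: a_1=3, p_1 = 3*8 + 1 = 25, q_1 = 3*1 + 0 = 3.
  i=2: a_2=7, p_2 = 7*25 + 8 = 183, q_2 = 7*3 + 1 = 22.
  i=3: a_3=6, p_3 = 6*183 + 25 = 1123, q_3 = 6*22 + 3 = 135.
  i=4: a_4=6, p_4 = 6*1123 + 183 = 6921, q_4 = 6*135 + 22 = 832.

8/1, 25/3, 183/22, 1123/135, 6921/832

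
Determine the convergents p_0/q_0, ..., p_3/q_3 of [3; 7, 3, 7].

3/1, 22/7, 69/22, 505/161

Using the convergent recurrence p_i = a_i*p_{i-1} + p_{i-2}, q_i = a_i*q_{i-1} + q_{i-2} with p_{-2}=0, p_{-1}=1, q_{-2}=1, q_{-1}=0:
  i=0: a_0=3, p_0 = 3*1 + 0 = 3, q_0 = 3*0 + 1 = 1.
  i=1: a_1=7, p_1 = 7*3 + 1 = 22, q_1 = 7*1 + 0 = 7.
  i=2: a_2=3, p_2 = 3*22 + 3 = 69, q_2 = 3*7 + 1 = 22.
  i=3: a_3=7, p_3 = 7*69 + 22 = 505, q_3 = 7*22 + 7 = 161.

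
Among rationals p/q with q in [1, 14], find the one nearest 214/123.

7/4

Expand x = 214/123 as a continued fraction with the Euclidean algorithm:
  214 = 1*123 + 91, so a_0 = 1.
  123 = 1*91 + 32, so a_1 = 1.
  91 = 2*32 + 27, so a_2 = 2.
  32 = 1*27 + 5, so a_3 = 1.
  27 = 5*5 + 2, so a_4 = 5.
  5 = 2*2 + 1, so a_5 = 2.
  2 = 2*1 + 0, so a_6 = 2.
so x = [1; 1, 2, 1, 5, 2, 2].
Convergents (p_i = a_i*p_{i-1} + p_{i-2}, q_i = a_i*q_{i-1} + q_{i-2} with p_{-2}=0, p_{-1}=1, q_{-2}=1, q_{-1}=0), until the denominator exceeds 14:
  i=0: a_0=1, p_0 = 1*1 + 0 = 1, q_0 = 1*0 + 1 = 1.
  i=1: a_1=1, p_1 = 1*1 + 1 = 2, q_1 = 1*1 + 0 = 1.
  i=2: a_2=2, p_2 = 2*2 + 1 = 5, q_2 = 2*1 + 1 = 3.
  i=3: a_3=1, p_3 = 1*5 + 2 = 7, q_3 = 1*3 + 1 = 4.
  i=4: a_4=5, p_4 = 5*7 + 5 = 40, q_4 = 5*4 + 3 = 23.
q_4 = 23 > 14, so the last convergent with denominator <= 14 is p_3/q_3 = 7/4.
The closest fraction with denominator <= 14 is either p_3/q_3 or the intermediate fraction (k*p_3 + p_2)/(k*q_3 + q_2) with the largest k >= 1 whose denominator stays <= 14; these approach x as k grows, and every other convergent or intermediate fraction in range is farther away.
Largest k: floor((14 - q_2)/q_3) = floor((14 - 3)/4) = 2.
That gives (2*7 + 5)/(2*4 + 3) = 19/11.
Compare the errors: |x - 7/4| = |214*4 - 7*123|/(123*4) = 5/492, and |x - 19/11| = |214*11 - 19*123|/(123*11) = 17/1353.
Cross-multiplying, 5*1353 = 6765 < 8364 = 17*492, so 5/492 is smaller: the convergent 7/4 is closer to x than 19/11.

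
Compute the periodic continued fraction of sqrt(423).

[20; (1, 1, 3, 4, 3, 1, 1, 40)]

Write x_i = (sqrt(423) + m_i)/d_i with (m_0, d_0) = (0, 1). a_0 = floor(sqrt(423)) = 20, since 20^2 = 400 <= 423 < 441 = 21^2.
Iterate m_{i+1} = d_i*a_i - m_i, d_{i+1} = (423 - m_{i+1}^2)/d_i, a_{i+1} = floor((a_0 + m_{i+1})/d_{i+1}):
  m_1 = 1*20 - 0 = 20, d_1 = (423 - 20^2)/1 = 23/1 = 23, a_1 = floor((20 + 20)/23) = 1.
  m_2 = 23*1 - 20 = 3, d_2 = (423 - 3^2)/23 = 414/23 = 18, a_2 = floor((20 + 3)/18) = 1.
  m_3 = 18*1 - 3 = 15, d_3 = (423 - 15^2)/18 = 198/18 = 11, a_3 = floor((20 + 15)/11) = 3.
  m_4 = 11*3 - 15 = 18, d_4 = (423 - 18^2)/11 = 99/11 = 9, a_4 = floor((20 + 18)/9) = 4.
  m_5 = 9*4 - 18 = 18, d_5 = (423 - 18^2)/9 = 99/9 = 11, a_5 = floor((20 + 18)/11) = 3.
  m_6 = 11*3 - 18 = 15, d_6 = (423 - 15^2)/11 = 198/11 = 18, a_6 = floor((20 + 15)/18) = 1.
  m_7 = 18*1 - 15 = 3, d_7 = (423 - 3^2)/18 = 414/18 = 23, a_7 = floor((20 + 3)/23) = 1.
  m_8 = 23*1 - 3 = 20, d_8 = (423 - 20^2)/23 = 23/23 = 1, a_8 = floor((20 + 20)/1) = 40.
  m_9 = 1*40 - 20 = 20, d_9 = (423 - 20^2)/1 = 23/1 = 23: (m_9, d_9) = (m_1, d_1) = (20, 23), so from here the quotients repeat a_1, ..., a_8; the period length is 8.
Hence the expansion of sqrt(423) is a_0 = 20 followed by the repeating block 1, 1, 3, 4, 3, 1, 1, 40 (period 8).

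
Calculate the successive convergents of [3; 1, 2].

3/1, 4/1, 11/3

Using the convergent recurrence p_i = a_i*p_{i-1} + p_{i-2}, q_i = a_i*q_{i-1} + q_{i-2} with p_{-2}=0, p_{-1}=1, q_{-2}=1, q_{-1}=0:
  i=0: a_0=3, p_0 = 3*1 + 0 = 3, q_0 = 3*0 + 1 = 1.
  i=1: a_1=1, p_1 = 1*3 + 1 = 4, q_1 = 1*1 + 0 = 1.
  i=2: a_2=2, p_2 = 2*4 + 3 = 11, q_2 = 2*1 + 1 = 3.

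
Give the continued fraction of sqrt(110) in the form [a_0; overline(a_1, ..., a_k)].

Write x_i = (sqrt(110) + m_i)/d_i with (m_0, d_0) = (0, 1). a_0 = floor(sqrt(110)) = 10, since 10^2 = 100 <= 110 < 121 = 11^2.
Iterate m_{i+1} = d_i*a_i - m_i, d_{i+1} = (110 - m_{i+1}^2)/d_i, a_{i+1} = floor((a_0 + m_{i+1})/d_{i+1}):
  m_1 = 1*10 - 0 = 10, d_1 = (110 - 10^2)/1 = 10/1 = 10, a_1 = floor((10 + 10)/10) = 2.
  m_2 = 10*2 - 10 = 10, d_2 = (110 - 10^2)/10 = 10/10 = 1, a_2 = floor((10 + 10)/1) = 20.
  m_3 = 1*20 - 10 = 10, d_3 = (110 - 10^2)/1 = 10/1 = 10: (m_3, d_3) = (m_1, d_1) = (10, 10), so from here the quotients repeat a_1, a_2; the period length is 2.
Hence the expansion of sqrt(110) is a_0 = 10 followed by the repeating block 2, 20 (period 2).

[10; overline(2, 20)]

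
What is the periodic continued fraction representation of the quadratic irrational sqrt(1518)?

[38; (1, 24, 1, 76)]

Write x_i = (sqrt(1518) + m_i)/d_i with (m_0, d_0) = (0, 1). a_0 = floor(sqrt(1518)) = 38, since 38^2 = 1444 <= 1518 < 1521 = 39^2.
Iterate m_{i+1} = d_i*a_i - m_i, d_{i+1} = (1518 - m_{i+1}^2)/d_i, a_{i+1} = floor((a_0 + m_{i+1})/d_{i+1}):
  m_1 = 1*38 - 0 = 38, d_1 = (1518 - 38^2)/1 = 74/1 = 74, a_1 = floor((38 + 38)/74) = 1.
  m_2 = 74*1 - 38 = 36, d_2 = (1518 - 36^2)/74 = 222/74 = 3, a_2 = floor((38 + 36)/3) = 24.
  m_3 = 3*24 - 36 = 36, d_3 = (1518 - 36^2)/3 = 222/3 = 74, a_3 = floor((38 + 36)/74) = 1.
  m_4 = 74*1 - 36 = 38, d_4 = (1518 - 38^2)/74 = 74/74 = 1, a_4 = floor((38 + 38)/1) = 76.
  m_5 = 1*76 - 38 = 38, d_5 = (1518 - 38^2)/1 = 74/1 = 74: (m_5, d_5) = (m_1, d_1) = (38, 74), so from here the quotients repeat a_1, ..., a_4; the period length is 4.
Hence the expansion of sqrt(1518) is a_0 = 38 followed by the repeating block 1, 24, 1, 76 (period 4).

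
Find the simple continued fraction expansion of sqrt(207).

[14; (2, 1, 1, 2, 1, 1, 2, 28)]

Write x_i = (sqrt(207) + m_i)/d_i with (m_0, d_0) = (0, 1). a_0 = floor(sqrt(207)) = 14, since 14^2 = 196 <= 207 < 225 = 15^2.
Iterate m_{i+1} = d_i*a_i - m_i, d_{i+1} = (207 - m_{i+1}^2)/d_i, a_{i+1} = floor((a_0 + m_{i+1})/d_{i+1}):
  m_1 = 1*14 - 0 = 14, d_1 = (207 - 14^2)/1 = 11/1 = 11, a_1 = floor((14 + 14)/11) = 2.
  m_2 = 11*2 - 14 = 8, d_2 = (207 - 8^2)/11 = 143/11 = 13, a_2 = floor((14 + 8)/13) = 1.
  m_3 = 13*1 - 8 = 5, d_3 = (207 - 5^2)/13 = 182/13 = 14, a_3 = floor((14 + 5)/14) = 1.
  m_4 = 14*1 - 5 = 9, d_4 = (207 - 9^2)/14 = 126/14 = 9, a_4 = floor((14 + 9)/9) = 2.
  m_5 = 9*2 - 9 = 9, d_5 = (207 - 9^2)/9 = 126/9 = 14, a_5 = floor((14 + 9)/14) = 1.
  m_6 = 14*1 - 9 = 5, d_6 = (207 - 5^2)/14 = 182/14 = 13, a_6 = floor((14 + 5)/13) = 1.
  m_7 = 13*1 - 5 = 8, d_7 = (207 - 8^2)/13 = 143/13 = 11, a_7 = floor((14 + 8)/11) = 2.
  m_8 = 11*2 - 8 = 14, d_8 = (207 - 14^2)/11 = 11/11 = 1, a_8 = floor((14 + 14)/1) = 28.
  m_9 = 1*28 - 14 = 14, d_9 = (207 - 14^2)/1 = 11/1 = 11: (m_9, d_9) = (m_1, d_1) = (14, 11), so from here the quotients repeat a_1, ..., a_8; the period length is 8.
Hence the expansion of sqrt(207) is a_0 = 14 followed by the repeating block 2, 1, 1, 2, 1, 1, 2, 28 (period 8).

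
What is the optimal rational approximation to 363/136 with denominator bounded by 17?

8/3

Expand x = 363/136 as a continued fraction with the Euclidean algorithm:
  363 = 2*136 + 91, so a_0 = 2.
  136 = 1*91 + 45, so a_1 = 1.
  91 = 2*45 + 1, so a_2 = 2.
  45 = 45*1 + 0, so a_3 = 45.
so x = [2; 1, 2, 45].
Convergents (p_i = a_i*p_{i-1} + p_{i-2}, q_i = a_i*q_{i-1} + q_{i-2} with p_{-2}=0, p_{-1}=1, q_{-2}=1, q_{-1}=0), until the denominator exceeds 17:
  i=0: a_0=2, p_0 = 2*1 + 0 = 2, q_0 = 2*0 + 1 = 1.
  i=1: a_1=1, p_1 = 1*2 + 1 = 3, q_1 = 1*1 + 0 = 1.
  i=2: a_2=2, p_2 = 2*3 + 2 = 8, q_2 = 2*1 + 1 = 3.
  i=3: a_3=45, p_3 = 45*8 + 3 = 363, q_3 = 45*3 + 1 = 136.
q_3 = 136 > 17, so the last convergent with denominator <= 17 is p_2/q_2 = 8/3.
The closest fraction with denominator <= 17 is either p_2/q_2 or the intermediate fraction (k*p_2 + p_1)/(k*q_2 + q_1) with the largest k >= 1 whose denominator stays <= 17; these approach x as k grows, and every other convergent or intermediate fraction in range is farther away.
Largest k: floor((17 - q_1)/q_2) = floor((17 - 1)/3) = 5.
That gives (5*8 + 3)/(5*3 + 1) = 43/16.
Compare the errors: |x - 8/3| = |363*3 - 8*136|/(136*3) = 1/408, and |x - 43/16| = |363*16 - 43*136|/(136*16) = 40/2176.
Cross-multiplying, 1*2176 = 2176 < 16320 = 40*408, so 1/408 is smaller: the convergent 8/3 is closer to x than 43/16.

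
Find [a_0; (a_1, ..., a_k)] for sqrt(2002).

Write x_i = (sqrt(2002) + m_i)/d_i with (m_0, d_0) = (0, 1). a_0 = floor(sqrt(2002)) = 44, since 44^2 = 1936 <= 2002 < 2025 = 45^2.
Iterate m_{i+1} = d_i*a_i - m_i, d_{i+1} = (2002 - m_{i+1}^2)/d_i, a_{i+1} = floor((a_0 + m_{i+1})/d_{i+1}):
  m_1 = 1*44 - 0 = 44, d_1 = (2002 - 44^2)/1 = 66/1 = 66, a_1 = floor((44 + 44)/66) = 1.
  m_2 = 66*1 - 44 = 22, d_2 = (2002 - 22^2)/66 = 1518/66 = 23, a_2 = floor((44 + 22)/23) = 2.
  m_3 = 23*2 - 22 = 24, d_3 = (2002 - 24^2)/23 = 1426/23 = 62, a_3 = floor((44 + 24)/62) = 1.
  m_4 = 62*1 - 24 = 38, d_4 = (2002 - 38^2)/62 = 558/62 = 9, a_4 = floor((44 + 38)/9) = 9.
  m_5 = 9*9 - 38 = 43, d_5 = (2002 - 43^2)/9 = 153/9 = 17, a_5 = floor((44 + 43)/17) = 5.
  m_6 = 17*5 - 43 = 42, d_6 = (2002 - 42^2)/17 = 238/17 = 14, a_6 = floor((44 + 42)/14) = 6.
  m_7 = 14*6 - 42 = 42, d_7 = (2002 - 42^2)/14 = 238/14 = 17, a_7 = floor((44 + 42)/17) = 5.
  m_8 = 17*5 - 42 = 43, d_8 = (2002 - 43^2)/17 = 153/17 = 9, a_8 = floor((44 + 43)/9) = 9.
  m_9 = 9*9 - 43 = 38, d_9 = (2002 - 38^2)/9 = 558/9 = 62, a_9 = floor((44 + 38)/62) = 1.
  m_10 = 62*1 - 38 = 24, d_10 = (2002 - 24^2)/62 = 1426/62 = 23, a_10 = floor((44 + 24)/23) = 2.
  m_11 = 23*2 - 24 = 22, d_11 = (2002 - 22^2)/23 = 1518/23 = 66, a_11 = floor((44 + 22)/66) = 1.
  m_12 = 66*1 - 22 = 44, d_12 = (2002 - 44^2)/66 = 66/66 = 1, a_12 = floor((44 + 44)/1) = 88.
  m_13 = 1*88 - 44 = 44, d_13 = (2002 - 44^2)/1 = 66/1 = 66: (m_13, d_13) = (m_1, d_1) = (44, 66), so from here the quotients repeat a_1, ..., a_12; the period length is 12.
Hence the expansion of sqrt(2002) is a_0 = 44 followed by the repeating block 1, 2, 1, 9, 5, 6, 5, 9, 1, 2, 1, 88 (period 12).

[44; (1, 2, 1, 9, 5, 6, 5, 9, 1, 2, 1, 88)]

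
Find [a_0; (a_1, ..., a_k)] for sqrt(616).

Write x_i = (sqrt(616) + m_i)/d_i with (m_0, d_0) = (0, 1). a_0 = floor(sqrt(616)) = 24, since 24^2 = 576 <= 616 < 625 = 25^2.
Iterate m_{i+1} = d_i*a_i - m_i, d_{i+1} = (616 - m_{i+1}^2)/d_i, a_{i+1} = floor((a_0 + m_{i+1})/d_{i+1}):
  m_1 = 1*24 - 0 = 24, d_1 = (616 - 24^2)/1 = 40/1 = 40, a_1 = floor((24 + 24)/40) = 1.
  m_2 = 40*1 - 24 = 16, d_2 = (616 - 16^2)/40 = 360/40 = 9, a_2 = floor((24 + 16)/9) = 4.
  m_3 = 9*4 - 16 = 20, d_3 = (616 - 20^2)/9 = 216/9 = 24, a_3 = floor((24 + 20)/24) = 1.
  m_4 = 24*1 - 20 = 4, d_4 = (616 - 4^2)/24 = 600/24 = 25, a_4 = floor((24 + 4)/25) = 1.
  m_5 = 25*1 - 4 = 21, d_5 = (616 - 21^2)/25 = 175/25 = 7, a_5 = floor((24 + 21)/7) = 6.
  m_6 = 7*6 - 21 = 21, d_6 = (616 - 21^2)/7 = 175/7 = 25, a_6 = floor((24 + 21)/25) = 1.
  m_7 = 25*1 - 21 = 4, d_7 = (616 - 4^2)/25 = 600/25 = 24, a_7 = floor((24 + 4)/24) = 1.
  m_8 = 24*1 - 4 = 20, d_8 = (616 - 20^2)/24 = 216/24 = 9, a_8 = floor((24 + 20)/9) = 4.
  m_9 = 9*4 - 20 = 16, d_9 = (616 - 16^2)/9 = 360/9 = 40, a_9 = floor((24 + 16)/40) = 1.
  m_10 = 40*1 - 16 = 24, d_10 = (616 - 24^2)/40 = 40/40 = 1, a_10 = floor((24 + 24)/1) = 48.
  m_11 = 1*48 - 24 = 24, d_11 = (616 - 24^2)/1 = 40/1 = 40: (m_11, d_11) = (m_1, d_1) = (24, 40), so from here the quotients repeat a_1, ..., a_10; the period length is 10.
Hence the expansion of sqrt(616) is a_0 = 24 followed by the repeating block 1, 4, 1, 1, 6, 1, 1, 4, 1, 48 (period 10).

[24; (1, 4, 1, 1, 6, 1, 1, 4, 1, 48)]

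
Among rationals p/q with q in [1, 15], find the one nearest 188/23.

49/6

Expand x = 188/23 as a continued fraction with the Euclidean algorithm:
  188 = 8*23 + 4, so a_0 = 8.
  23 = 5*4 + 3, so a_1 = 5.
  4 = 1*3 + 1, so a_2 = 1.
  3 = 3*1 + 0, so a_3 = 3.
so x = [8; 5, 1, 3].
Convergents (p_i = a_i*p_{i-1} + p_{i-2}, q_i = a_i*q_{i-1} + q_{i-2} with p_{-2}=0, p_{-1}=1, q_{-2}=1, q_{-1}=0), until the denominator exceeds 15:
  i=0: a_0=8, p_0 = 8*1 + 0 = 8, q_0 = 8*0 + 1 = 1.
  i=1: a_1=5, p_1 = 5*8 + 1 = 41, q_1 = 5*1 + 0 = 5.
  i=2: a_2=1, p_2 = 1*41 + 8 = 49, q_2 = 1*5 + 1 = 6.
  i=3: a_3=3, p_3 = 3*49 + 41 = 188, q_3 = 3*6 + 5 = 23.
q_3 = 23 > 15, so the last convergent with denominator <= 15 is p_2/q_2 = 49/6.
The closest fraction with denominator <= 15 is either p_2/q_2 or the intermediate fraction (k*p_2 + p_1)/(k*q_2 + q_1) with the largest k >= 1 whose denominator stays <= 15; these approach x as k grows, and every other convergent or intermediate fraction in range is farther away.
Largest k: floor((15 - q_1)/q_2) = floor((15 - 5)/6) = 1.
That gives (1*49 + 41)/(1*6 + 5) = 90/11.
Compare the errors: |x - 49/6| = |188*6 - 49*23|/(23*6) = 1/138, and |x - 90/11| = |188*11 - 90*23|/(23*11) = 2/253.
Cross-multiplying, 1*253 = 253 < 276 = 2*138, so 1/138 is smaller: the convergent 49/6 is closer to x than 90/11.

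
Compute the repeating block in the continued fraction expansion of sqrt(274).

Write x_i = (sqrt(274) + m_i)/d_i with (m_0, d_0) = (0, 1). a_0 = floor(sqrt(274)) = 16, since 16^2 = 256 <= 274 < 289 = 17^2.
Iterate m_{i+1} = d_i*a_i - m_i, d_{i+1} = (274 - m_{i+1}^2)/d_i, a_{i+1} = floor((a_0 + m_{i+1})/d_{i+1}):
  m_1 = 1*16 - 0 = 16, d_1 = (274 - 16^2)/1 = 18/1 = 18, a_1 = floor((16 + 16)/18) = 1.
  m_2 = 18*1 - 16 = 2, d_2 = (274 - 2^2)/18 = 270/18 = 15, a_2 = floor((16 + 2)/15) = 1.
  m_3 = 15*1 - 2 = 13, d_3 = (274 - 13^2)/15 = 105/15 = 7, a_3 = floor((16 + 13)/7) = 4.
  m_4 = 7*4 - 13 = 15, d_4 = (274 - 15^2)/7 = 49/7 = 7, a_4 = floor((16 + 15)/7) = 4.
  m_5 = 7*4 - 15 = 13, d_5 = (274 - 13^2)/7 = 105/7 = 15, a_5 = floor((16 + 13)/15) = 1.
  m_6 = 15*1 - 13 = 2, d_6 = (274 - 2^2)/15 = 270/15 = 18, a_6 = floor((16 + 2)/18) = 1.
  m_7 = 18*1 - 2 = 16, d_7 = (274 - 16^2)/18 = 18/18 = 1, a_7 = floor((16 + 16)/1) = 32.
  m_8 = 1*32 - 16 = 16, d_8 = (274 - 16^2)/1 = 18/1 = 18: (m_8, d_8) = (m_1, d_1) = (16, 18), so from here the quotients repeat a_1, ..., a_7; the period length is 7.
Hence the expansion of sqrt(274) is a_0 = 16 followed by the repeating block 1, 1, 4, 4, 1, 1, 32 (period 7).

[16; (1, 1, 4, 4, 1, 1, 32)]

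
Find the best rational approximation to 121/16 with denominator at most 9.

Expand x = 121/16 as a continued fraction with the Euclidean algorithm:
  121 = 7*16 + 9, so a_0 = 7.
  16 = 1*9 + 7, so a_1 = 1.
  9 = 1*7 + 2, so a_2 = 1.
  7 = 3*2 + 1, so a_3 = 3.
  2 = 2*1 + 0, so a_4 = 2.
so x = [7; 1, 1, 3, 2].
Convergents (p_i = a_i*p_{i-1} + p_{i-2}, q_i = a_i*q_{i-1} + q_{i-2} with p_{-2}=0, p_{-1}=1, q_{-2}=1, q_{-1}=0), until the denominator exceeds 9:
  i=0: a_0=7, p_0 = 7*1 + 0 = 7, q_0 = 7*0 + 1 = 1.
  i=1: a_1=1, p_1 = 1*7 + 1 = 8, q_1 = 1*1 + 0 = 1.
  i=2: a_2=1, p_2 = 1*8 + 7 = 15, q_2 = 1*1 + 1 = 2.
  i=3: a_3=3, p_3 = 3*15 + 8 = 53, q_3 = 3*2 + 1 = 7.
  i=4: a_4=2, p_4 = 2*53 + 15 = 121, q_4 = 2*7 + 2 = 16.
q_4 = 16 > 9, so the last convergent with denominator <= 9 is p_3/q_3 = 53/7.
The closest fraction with denominator <= 9 is either p_3/q_3 or the intermediate fraction (k*p_3 + p_2)/(k*q_3 + q_2) with the largest k >= 1 whose denominator stays <= 9; these approach x as k grows, and every other convergent or intermediate fraction in range is farther away.
Largest k: floor((9 - q_2)/q_3) = floor((9 - 2)/7) = 1.
That gives (1*53 + 15)/(1*7 + 2) = 68/9.
Compare the errors: |x - 53/7| = |121*7 - 53*16|/(16*7) = 1/112, and |x - 68/9| = |121*9 - 68*16|/(16*9) = 1/144.
Cross-multiplying, 1*112 = 112 < 144 = 1*144, so 1/144 is smaller: the intermediate fraction 68/9 is closer to x than 53/7.

68/9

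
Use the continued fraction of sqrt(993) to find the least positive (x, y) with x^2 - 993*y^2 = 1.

First expand sqrt(993) as a continued fraction. With x_i = (sqrt(993) + m_i)/d_i and (m_0, d_0) = (0, 1): a_0 = floor(sqrt(993)) = 31, since 31^2 = 961 <= 993 < 1024 = 32^2.
Iterate m_{i+1} = d_i*a_i - m_i, d_{i+1} = (993 - m_{i+1}^2)/d_i, a_{i+1} = floor((a_0 + m_{i+1})/d_{i+1}):
  m_1 = 1*31 - 0 = 31, d_1 = (993 - 31^2)/1 = 32/1 = 32, a_1 = floor((31 + 31)/32) = 1.
  m_2 = 32*1 - 31 = 1, d_2 = (993 - 1^2)/32 = 992/32 = 31, a_2 = floor((31 + 1)/31) = 1.
  m_3 = 31*1 - 1 = 30, d_3 = (993 - 30^2)/31 = 93/31 = 3, a_3 = floor((31 + 30)/3) = 20.
  m_4 = 3*20 - 30 = 30, d_4 = (993 - 30^2)/3 = 93/3 = 31, a_4 = floor((31 + 30)/31) = 1.
  m_5 = 31*1 - 30 = 1, d_5 = (993 - 1^2)/31 = 992/31 = 32, a_5 = floor((31 + 1)/32) = 1.
  m_6 = 32*1 - 1 = 31, d_6 = (993 - 31^2)/32 = 32/32 = 1, a_6 = floor((31 + 31)/1) = 62.
  m_7 = 1*62 - 31 = 31, d_7 = (993 - 31^2)/1 = 32/1 = 32: (m_7, d_7) = (m_1, d_1) = (31, 32), so from here the quotients repeat a_1, ..., a_6; the period length is 6.
So sqrt(993) = [31; (1, 1, 20, 1, 1, 62)] with period length k = 6.
k is even, so the fundamental solution of x^2 - 993y^2 = 1 is (p_{k-1}, q_{k-1}) = (p_5, q_5); compute convergents through index 5.
Convergents (p_i = a_i*p_{i-1} + p_{i-2}, q_i = a_i*q_{i-1} + q_{i-2} with p_{-2}=0, p_{-1}=1, q_{-2}=1, q_{-1}=0):
  i=0: a_0=31, p_0 = 31*1 + 0 = 31, q_0 = 31*0 + 1 = 1.
  i=1: a_1=1, p_1 = 1*31 + 1 = 32, q_1 = 1*1 + 0 = 1.
  i=2: a_2=1, p_2 = 1*32 + 31 = 63, q_2 = 1*1 + 1 = 2.
  i=3: a_3=20, p_3 = 20*63 + 32 = 1292, q_3 = 20*2 + 1 = 41.
  i=4: a_4=1, p_4 = 1*1292 + 63 = 1355, q_4 = 1*41 + 2 = 43.
  i=5: a_5=1, p_5 = 1*1355 + 1292 = 2647, q_5 = 1*43 + 41 = 84.
Check: 2647^2 - 993*84^2 = 7006609 - 7006608 = 1, so (x, y) = (2647, 84) solves the equation, and by the theorem it is the least positive solution.

(x, y) = (2647, 84)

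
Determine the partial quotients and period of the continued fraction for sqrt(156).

Write x_i = (sqrt(156) + m_i)/d_i with (m_0, d_0) = (0, 1). a_0 = floor(sqrt(156)) = 12, since 12^2 = 144 <= 156 < 169 = 13^2.
Iterate m_{i+1} = d_i*a_i - m_i, d_{i+1} = (156 - m_{i+1}^2)/d_i, a_{i+1} = floor((a_0 + m_{i+1})/d_{i+1}):
  m_1 = 1*12 - 0 = 12, d_1 = (156 - 12^2)/1 = 12/1 = 12, a_1 = floor((12 + 12)/12) = 2.
  m_2 = 12*2 - 12 = 12, d_2 = (156 - 12^2)/12 = 12/12 = 1, a_2 = floor((12 + 12)/1) = 24.
  m_3 = 1*24 - 12 = 12, d_3 = (156 - 12^2)/1 = 12/1 = 12: (m_3, d_3) = (m_1, d_1) = (12, 12), so from here the quotients repeat a_1, a_2; the period length is 2.
Hence the expansion of sqrt(156) is a_0 = 12 followed by the repeating block 2, 24 (period 2).

[12; (2, 24)]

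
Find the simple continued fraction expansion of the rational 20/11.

[1; 1, 4, 2]

Run the Euclidean algorithm on 20 and 11; the successive quotients are the partial quotients a_0, a_1, ... (each step inverts the fractional part left over by the previous one):
  20 = 1*11 + 9, so a_0 = 1.
  11 = 1*9 + 2, so a_1 = 1.
  9 = 4*2 + 1, so a_2 = 4.
  2 = 2*1 + 0, so a_3 = 2.
The remainder reaches 0 after 4 divisions, so the expansion has 4 partial quotients, read off in order.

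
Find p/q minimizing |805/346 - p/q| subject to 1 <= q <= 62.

114/49

Expand x = 805/346 as a continued fraction with the Euclidean algorithm:
  805 = 2*346 + 113, so a_0 = 2.
  346 = 3*113 + 7, so a_1 = 3.
  113 = 16*7 + 1, so a_2 = 16.
  7 = 7*1 + 0, so a_3 = 7.
so x = [2; 3, 16, 7].
Convergents (p_i = a_i*p_{i-1} + p_{i-2}, q_i = a_i*q_{i-1} + q_{i-2} with p_{-2}=0, p_{-1}=1, q_{-2}=1, q_{-1}=0), until the denominator exceeds 62:
  i=0: a_0=2, p_0 = 2*1 + 0 = 2, q_0 = 2*0 + 1 = 1.
  i=1: a_1=3, p_1 = 3*2 + 1 = 7, q_1 = 3*1 + 0 = 3.
  i=2: a_2=16, p_2 = 16*7 + 2 = 114, q_2 = 16*3 + 1 = 49.
  i=3: a_3=7, p_3 = 7*114 + 7 = 805, q_3 = 7*49 + 3 = 346.
q_3 = 346 > 62, so the last convergent with denominator <= 62 is p_2/q_2 = 114/49.
The closest fraction with denominator <= 62 is either p_2/q_2 or the intermediate fraction (k*p_2 + p_1)/(k*q_2 + q_1) with the largest k >= 1 whose denominator stays <= 62; these approach x as k grows, and every other convergent or intermediate fraction in range is farther away.
Largest k: floor((62 - q_1)/q_2) = floor((62 - 3)/49) = 1.
That gives (1*114 + 7)/(1*49 + 3) = 121/52.
Compare the errors: |x - 114/49| = |805*49 - 114*346|/(346*49) = 1/16954, and |x - 121/52| = |805*52 - 121*346|/(346*52) = 6/17992.
Cross-multiplying, 1*17992 = 17992 < 101724 = 6*16954, so 1/16954 is smaller: the convergent 114/49 is closer to x than 121/52.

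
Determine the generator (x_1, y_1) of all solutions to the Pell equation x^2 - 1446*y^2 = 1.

(x, y) = (1445, 38)

First expand sqrt(1446) as a continued fraction. With x_i = (sqrt(1446) + m_i)/d_i and (m_0, d_0) = (0, 1): a_0 = floor(sqrt(1446)) = 38, since 38^2 = 1444 <= 1446 < 1521 = 39^2.
Iterate m_{i+1} = d_i*a_i - m_i, d_{i+1} = (1446 - m_{i+1}^2)/d_i, a_{i+1} = floor((a_0 + m_{i+1})/d_{i+1}):
  m_1 = 1*38 - 0 = 38, d_1 = (1446 - 38^2)/1 = 2/1 = 2, a_1 = floor((38 + 38)/2) = 38.
  m_2 = 2*38 - 38 = 38, d_2 = (1446 - 38^2)/2 = 2/2 = 1, a_2 = floor((38 + 38)/1) = 76.
  m_3 = 1*76 - 38 = 38, d_3 = (1446 - 38^2)/1 = 2/1 = 2: (m_3, d_3) = (m_1, d_1) = (38, 2), so from here the quotients repeat a_1, a_2; the period length is 2.
So sqrt(1446) = [38; (38, 76)] with period length k = 2.
k is even, so the fundamental solution of x^2 - 1446y^2 = 1 is (p_{k-1}, q_{k-1}) = (p_1, q_1); compute convergents through index 1.
Convergents (p_i = a_i*p_{i-1} + p_{i-2}, q_i = a_i*q_{i-1} + q_{i-2} with p_{-2}=0, p_{-1}=1, q_{-2}=1, q_{-1}=0):
  i=0: a_0=38, p_0 = 38*1 + 0 = 38, q_0 = 38*0 + 1 = 1.
  i=1: a_1=38, p_1 = 38*38 + 1 = 1445, q_1 = 38*1 + 0 = 38.
Check: 1445^2 - 1446*38^2 = 2088025 - 2088024 = 1, so (x, y) = (1445, 38) solves the equation, and by the theorem it is the least positive solution.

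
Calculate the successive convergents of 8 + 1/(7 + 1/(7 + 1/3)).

Using the convergent recurrence p_i = a_i*p_{i-1} + p_{i-2}, q_i = a_i*q_{i-1} + q_{i-2} with p_{-2}=0, p_{-1}=1, q_{-2}=1, q_{-1}=0:
  i=0: a_0=8, p_0 = 8*1 + 0 = 8, q_0 = 8*0 + 1 = 1.
  i=1: a_1=7, p_1 = 7*8 + 1 = 57, q_1 = 7*1 + 0 = 7.
  i=2: a_2=7, p_2 = 7*57 + 8 = 407, q_2 = 7*7 + 1 = 50.
  i=3: a_3=3, p_3 = 3*407 + 57 = 1278, q_3 = 3*50 + 7 = 157.

8/1, 57/7, 407/50, 1278/157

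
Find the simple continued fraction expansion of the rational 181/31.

Run the Euclidean algorithm on 181 and 31; the successive quotients are the partial quotients a_0, a_1, ... (each step inverts the fractional part left over by the previous one):
  181 = 5*31 + 26, so a_0 = 5.
  31 = 1*26 + 5, so a_1 = 1.
  26 = 5*5 + 1, so a_2 = 5.
  5 = 5*1 + 0, so a_3 = 5.
The remainder reaches 0 after 4 divisions, so the expansion has 4 partial quotients, read off in order.

[5; 1, 5, 5]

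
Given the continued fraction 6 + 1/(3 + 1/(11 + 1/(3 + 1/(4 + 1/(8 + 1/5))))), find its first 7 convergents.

6/1, 19/3, 215/34, 664/105, 2871/454, 23632/3737, 121031/19139

Using the convergent recurrence p_i = a_i*p_{i-1} + p_{i-2}, q_i = a_i*q_{i-1} + q_{i-2} with p_{-2}=0, p_{-1}=1, q_{-2}=1, q_{-1}=0:
  i=0: a_0=6, p_0 = 6*1 + 0 = 6, q_0 = 6*0 + 1 = 1.
  i=1: a_1=3, p_1 = 3*6 + 1 = 19, q_1 = 3*1 + 0 = 3.
  i=2: a_2=11, p_2 = 11*19 + 6 = 215, q_2 = 11*3 + 1 = 34.
  i=3: a_3=3, p_3 = 3*215 + 19 = 664, q_3 = 3*34 + 3 = 105.
  i=4: a_4=4, p_4 = 4*664 + 215 = 2871, q_4 = 4*105 + 34 = 454.
  i=5: a_5=8, p_5 = 8*2871 + 664 = 23632, q_5 = 8*454 + 105 = 3737.
  i=6: a_6=5, p_6 = 5*23632 + 2871 = 121031, q_6 = 5*3737 + 454 = 19139.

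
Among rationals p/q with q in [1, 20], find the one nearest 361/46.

Expand x = 361/46 as a continued fraction with the Euclidean algorithm:
  361 = 7*46 + 39, so a_0 = 7.
  46 = 1*39 + 7, so a_1 = 1.
  39 = 5*7 + 4, so a_2 = 5.
  7 = 1*4 + 3, so a_3 = 1.
  4 = 1*3 + 1, so a_4 = 1.
  3 = 3*1 + 0, so a_5 = 3.
so x = [7; 1, 5, 1, 1, 3].
Convergents (p_i = a_i*p_{i-1} + p_{i-2}, q_i = a_i*q_{i-1} + q_{i-2} with p_{-2}=0, p_{-1}=1, q_{-2}=1, q_{-1}=0), until the denominator exceeds 20:
  i=0: a_0=7, p_0 = 7*1 + 0 = 7, q_0 = 7*0 + 1 = 1.
  i=1: a_1=1, p_1 = 1*7 + 1 = 8, q_1 = 1*1 + 0 = 1.
  i=2: a_2=5, p_2 = 5*8 + 7 = 47, q_2 = 5*1 + 1 = 6.
  i=3: a_3=1, p_3 = 1*47 + 8 = 55, q_3 = 1*6 + 1 = 7.
  i=4: a_4=1, p_4 = 1*55 + 47 = 102, q_4 = 1*7 + 6 = 13.
  i=5: a_5=3, p_5 = 3*102 + 55 = 361, q_5 = 3*13 + 7 = 46.
q_5 = 46 > 20, so the last convergent with denominator <= 20 is p_4/q_4 = 102/13.
The closest fraction with denominator <= 20 is either p_4/q_4 or the intermediate fraction (k*p_4 + p_3)/(k*q_4 + q_3) with the largest k >= 1 whose denominator stays <= 20; these approach x as k grows, and every other convergent or intermediate fraction in range is farther away.
Largest k: floor((20 - q_3)/q_4) = floor((20 - 7)/13) = 1.
That gives (1*102 + 55)/(1*13 + 7) = 157/20.
Compare the errors: |x - 102/13| = |361*13 - 102*46|/(46*13) = 1/598, and |x - 157/20| = |361*20 - 157*46|/(46*20) = 2/920.
Cross-multiplying, 1*920 = 920 < 1196 = 2*598, so 1/598 is smaller: the convergent 102/13 is closer to x than 157/20.

102/13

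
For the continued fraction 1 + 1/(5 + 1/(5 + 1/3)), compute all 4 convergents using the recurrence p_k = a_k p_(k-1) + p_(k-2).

1/1, 6/5, 31/26, 99/83

Using the convergent recurrence p_i = a_i*p_{i-1} + p_{i-2}, q_i = a_i*q_{i-1} + q_{i-2} with p_{-2}=0, p_{-1}=1, q_{-2}=1, q_{-1}=0:
  i=0: a_0=1, p_0 = 1*1 + 0 = 1, q_0 = 1*0 + 1 = 1.
  i=1: a_1=5, p_1 = 5*1 + 1 = 6, q_1 = 5*1 + 0 = 5.
  i=2: a_2=5, p_2 = 5*6 + 1 = 31, q_2 = 5*5 + 1 = 26.
  i=3: a_3=3, p_3 = 3*31 + 6 = 99, q_3 = 3*26 + 5 = 83.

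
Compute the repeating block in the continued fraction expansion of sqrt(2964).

[54; (2, 3, 1, 6, 36, 6, 1, 3, 2, 108)]

Write x_i = (sqrt(2964) + m_i)/d_i with (m_0, d_0) = (0, 1). a_0 = floor(sqrt(2964)) = 54, since 54^2 = 2916 <= 2964 < 3025 = 55^2.
Iterate m_{i+1} = d_i*a_i - m_i, d_{i+1} = (2964 - m_{i+1}^2)/d_i, a_{i+1} = floor((a_0 + m_{i+1})/d_{i+1}):
  m_1 = 1*54 - 0 = 54, d_1 = (2964 - 54^2)/1 = 48/1 = 48, a_1 = floor((54 + 54)/48) = 2.
  m_2 = 48*2 - 54 = 42, d_2 = (2964 - 42^2)/48 = 1200/48 = 25, a_2 = floor((54 + 42)/25) = 3.
  m_3 = 25*3 - 42 = 33, d_3 = (2964 - 33^2)/25 = 1875/25 = 75, a_3 = floor((54 + 33)/75) = 1.
  m_4 = 75*1 - 33 = 42, d_4 = (2964 - 42^2)/75 = 1200/75 = 16, a_4 = floor((54 + 42)/16) = 6.
  m_5 = 16*6 - 42 = 54, d_5 = (2964 - 54^2)/16 = 48/16 = 3, a_5 = floor((54 + 54)/3) = 36.
  m_6 = 3*36 - 54 = 54, d_6 = (2964 - 54^2)/3 = 48/3 = 16, a_6 = floor((54 + 54)/16) = 6.
  m_7 = 16*6 - 54 = 42, d_7 = (2964 - 42^2)/16 = 1200/16 = 75, a_7 = floor((54 + 42)/75) = 1.
  m_8 = 75*1 - 42 = 33, d_8 = (2964 - 33^2)/75 = 1875/75 = 25, a_8 = floor((54 + 33)/25) = 3.
  m_9 = 25*3 - 33 = 42, d_9 = (2964 - 42^2)/25 = 1200/25 = 48, a_9 = floor((54 + 42)/48) = 2.
  m_10 = 48*2 - 42 = 54, d_10 = (2964 - 54^2)/48 = 48/48 = 1, a_10 = floor((54 + 54)/1) = 108.
  m_11 = 1*108 - 54 = 54, d_11 = (2964 - 54^2)/1 = 48/1 = 48: (m_11, d_11) = (m_1, d_1) = (54, 48), so from here the quotients repeat a_1, ..., a_10; the period length is 10.
Hence the expansion of sqrt(2964) is a_0 = 54 followed by the repeating block 2, 3, 1, 6, 36, 6, 1, 3, 2, 108 (period 10).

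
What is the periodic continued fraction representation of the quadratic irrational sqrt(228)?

Write x_i = (sqrt(228) + m_i)/d_i with (m_0, d_0) = (0, 1). a_0 = floor(sqrt(228)) = 15, since 15^2 = 225 <= 228 < 256 = 16^2.
Iterate m_{i+1} = d_i*a_i - m_i, d_{i+1} = (228 - m_{i+1}^2)/d_i, a_{i+1} = floor((a_0 + m_{i+1})/d_{i+1}):
  m_1 = 1*15 - 0 = 15, d_1 = (228 - 15^2)/1 = 3/1 = 3, a_1 = floor((15 + 15)/3) = 10.
  m_2 = 3*10 - 15 = 15, d_2 = (228 - 15^2)/3 = 3/3 = 1, a_2 = floor((15 + 15)/1) = 30.
  m_3 = 1*30 - 15 = 15, d_3 = (228 - 15^2)/1 = 3/1 = 3: (m_3, d_3) = (m_1, d_1) = (15, 3), so from here the quotients repeat a_1, a_2; the period length is 2.
Hence the expansion of sqrt(228) is a_0 = 15 followed by the repeating block 10, 30 (period 2).

[15; (10, 30)]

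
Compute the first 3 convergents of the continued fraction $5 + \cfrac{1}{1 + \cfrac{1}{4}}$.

Using the convergent recurrence p_i = a_i*p_{i-1} + p_{i-2}, q_i = a_i*q_{i-1} + q_{i-2} with p_{-2}=0, p_{-1}=1, q_{-2}=1, q_{-1}=0:
  i=0: a_0=5, p_0 = 5*1 + 0 = 5, q_0 = 5*0 + 1 = 1.
  i=1: a_1=1, p_1 = 1*5 + 1 = 6, q_1 = 1*1 + 0 = 1.
  i=2: a_2=4, p_2 = 4*6 + 5 = 29, q_2 = 4*1 + 1 = 5.

5/1, 6/1, 29/5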